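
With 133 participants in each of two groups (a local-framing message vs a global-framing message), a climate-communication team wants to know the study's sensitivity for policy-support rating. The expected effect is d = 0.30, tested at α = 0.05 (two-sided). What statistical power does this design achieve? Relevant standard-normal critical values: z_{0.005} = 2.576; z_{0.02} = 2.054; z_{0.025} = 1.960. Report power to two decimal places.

For two equal groups, power = Φ(d·√(n/2) − z_{α/2}).
d·√(n/2) = 0.30 × √(133/2) = 0.30 × 8.155 = 2.446.
z_β = 2.446 − 1.960 = 0.486.
Power = Φ(0.486) = 0.687.

power ≈ 0.69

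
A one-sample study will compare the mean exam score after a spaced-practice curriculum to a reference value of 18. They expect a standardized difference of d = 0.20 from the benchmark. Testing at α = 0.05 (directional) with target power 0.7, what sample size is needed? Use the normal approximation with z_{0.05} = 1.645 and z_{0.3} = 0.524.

n = 118

For a one-sample test: n = ((z_{α} + z_β) / d)².
z_{α} + z_β = 1.645 + 0.524 = 2.169.
n = (2.169 / 0.20)² = 10.845² = 117.61.
Round up.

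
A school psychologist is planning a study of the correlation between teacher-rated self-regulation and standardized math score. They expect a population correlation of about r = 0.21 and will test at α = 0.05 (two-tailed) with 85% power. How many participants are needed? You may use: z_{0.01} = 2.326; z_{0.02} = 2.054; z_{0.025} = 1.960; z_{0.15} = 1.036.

n = 201

Fisher's z: C = ½·ln((1+r)/(1−r)) = ½·ln(1.5316) = 0.2132.
n = ((z_{α/2} + z_β)/C)² + 3.
(1.960 + 1.036) / 0.2132 = 2.996 / 0.2132 = 14.053.
n = 14.053² + 3 = 197.47 + 3 = 200.5.
Round up.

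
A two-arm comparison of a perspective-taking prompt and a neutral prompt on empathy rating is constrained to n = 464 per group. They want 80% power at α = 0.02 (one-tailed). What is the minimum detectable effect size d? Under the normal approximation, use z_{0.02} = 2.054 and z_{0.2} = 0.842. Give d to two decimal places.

For two independent groups of n = 464 each: d_min = (z_{α} + z_β)·√(2/n).
z-sum = 2.054 + 0.842 = 2.896.
d_min = 2.896 × √(2/464) = 2.896 × 0.0657 = 0.190.

d_min ≈ 0.19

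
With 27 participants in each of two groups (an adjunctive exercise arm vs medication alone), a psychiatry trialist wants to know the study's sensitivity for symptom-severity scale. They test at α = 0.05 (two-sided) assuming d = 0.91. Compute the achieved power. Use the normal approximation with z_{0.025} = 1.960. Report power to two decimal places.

power ≈ 0.92

For two equal groups, power = Φ(d·√(n/2) − z_{α/2}).
d·√(n/2) = 0.91 × √(27/2) = 0.91 × 3.674 = 3.344.
z_β = 3.344 − 1.960 = 1.384.
Power = Φ(1.384) = 0.917.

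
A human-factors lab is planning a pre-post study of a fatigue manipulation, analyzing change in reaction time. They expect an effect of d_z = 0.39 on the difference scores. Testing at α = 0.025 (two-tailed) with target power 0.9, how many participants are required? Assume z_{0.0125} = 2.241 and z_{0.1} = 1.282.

For a paired (one-sample on differences) test: n = ((z_{α/2} + z_β) / d)².
z_{α/2} + z_β = 2.241 + 1.282 = 3.523.
n = (3.523 / 0.39)² = 9.033² = 81.60.
Round up.

n = 82 pairs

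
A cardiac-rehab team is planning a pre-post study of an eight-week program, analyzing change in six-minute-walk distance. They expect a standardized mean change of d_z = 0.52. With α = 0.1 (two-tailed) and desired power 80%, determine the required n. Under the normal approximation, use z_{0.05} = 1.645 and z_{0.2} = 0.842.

For a paired (one-sample on differences) test: n = ((z_{α/2} + z_β) / d)².
z_{α/2} + z_β = 1.645 + 0.842 = 2.487.
n = (2.487 / 0.52)² = 4.783² = 22.87.
Round up.

n = 23 pairs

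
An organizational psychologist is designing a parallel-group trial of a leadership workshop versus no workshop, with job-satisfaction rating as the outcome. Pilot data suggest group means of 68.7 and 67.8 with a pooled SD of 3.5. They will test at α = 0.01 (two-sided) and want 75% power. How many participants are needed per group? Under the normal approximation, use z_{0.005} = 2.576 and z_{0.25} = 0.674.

n = 320 per group

Cohen's d = |M₁ − M₂| / SD_pooled = |68.7 − 67.8| / 3.5 = 0.9 / 3.5 = 0.257.
For two independent groups with equal n: n = 2·((z_{α/2} + z_β) / d)².
z_{α/2} + z_β = 2.576 + 0.674 = 3.250.
n = 2 × (3.250 / 0.257)² = 2 × 12.646² = 2 × 159.92 = 319.8.
Round up to the next whole participant.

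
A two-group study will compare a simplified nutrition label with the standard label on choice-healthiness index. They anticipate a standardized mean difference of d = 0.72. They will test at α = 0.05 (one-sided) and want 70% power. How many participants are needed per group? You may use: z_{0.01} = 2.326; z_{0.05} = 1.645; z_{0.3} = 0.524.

n = 19 per group

For two independent groups with equal n: n = 2·((z_{α} + z_β) / d)².
z_{α} + z_β = 1.645 + 0.524 = 2.169.
n = 2 × (2.169 / 0.72)² = 2 × 3.013² = 2 × 9.08 = 18.2.
Round up to the next whole participant.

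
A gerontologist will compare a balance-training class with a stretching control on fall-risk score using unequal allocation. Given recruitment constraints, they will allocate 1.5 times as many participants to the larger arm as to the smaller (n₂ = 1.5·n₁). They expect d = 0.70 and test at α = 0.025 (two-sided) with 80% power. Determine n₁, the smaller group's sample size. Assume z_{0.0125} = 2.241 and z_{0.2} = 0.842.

With allocation ratio k = n₂/n₁ = 1.5, Var(x̄₁−x̄₂) = σ²(1/n₁ + 1/(k·n₁)) = σ²·(k+1)/(k·n₁).
So n₁ = (1 + 1/k)·((z_{α/2} + z_β)/d)² = 1.667 × (3.083/0.70)².
n₁ = 1.667 × 19.40 = 32.3.
Round up: n₁ = 33, giving n₂ = ⌈1.5 × 33⌉ = ⌈49.5⌉ = 50.

n₁ = 33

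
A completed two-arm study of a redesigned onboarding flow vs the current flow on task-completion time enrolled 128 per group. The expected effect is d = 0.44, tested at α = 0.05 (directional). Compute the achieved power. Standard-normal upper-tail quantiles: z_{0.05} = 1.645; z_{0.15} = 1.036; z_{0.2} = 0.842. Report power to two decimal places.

For two equal groups, power = Φ(d·√(n/2) − z_{α}).
d·√(n/2) = 0.44 × √(128/2) = 0.44 × 8.000 = 3.520.
z_β = 3.520 − 1.645 = 1.875.
Power = Φ(1.875) = 0.970.

power ≈ 0.97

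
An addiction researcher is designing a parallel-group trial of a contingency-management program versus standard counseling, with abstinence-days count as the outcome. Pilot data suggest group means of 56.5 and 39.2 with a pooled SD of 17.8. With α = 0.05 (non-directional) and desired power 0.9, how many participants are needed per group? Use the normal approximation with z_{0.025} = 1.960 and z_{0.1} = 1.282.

n = 23 per group

Cohen's d = |M₁ − M₂| / SD_pooled = |56.5 − 39.2| / 17.8 = 17.3 / 17.8 = 0.972.
For two independent groups with equal n: n = 2·((z_{α/2} + z_β) / d)².
z_{α/2} + z_β = 1.960 + 1.282 = 3.242.
n = 2 × (3.242 / 0.972)² = 2 × 3.335² = 2 × 11.12 = 22.2.
Round up to the next whole participant.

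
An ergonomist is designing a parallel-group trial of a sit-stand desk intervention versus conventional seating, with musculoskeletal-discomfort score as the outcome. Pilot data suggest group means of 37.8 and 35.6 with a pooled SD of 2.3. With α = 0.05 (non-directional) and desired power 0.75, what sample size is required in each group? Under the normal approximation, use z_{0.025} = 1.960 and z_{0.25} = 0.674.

Cohen's d = |M₁ − M₂| / SD_pooled = |37.8 − 35.6| / 2.3 = 2.2 / 2.3 = 0.957.
For two independent groups with equal n: n = 2·((z_{α/2} + z_β) / d)².
z_{α/2} + z_β = 1.960 + 0.674 = 2.634.
n = 2 × (2.634 / 0.957)² = 2 × 2.752² = 2 × 7.58 = 15.2.
Round up to the next whole participant.

n = 16 per group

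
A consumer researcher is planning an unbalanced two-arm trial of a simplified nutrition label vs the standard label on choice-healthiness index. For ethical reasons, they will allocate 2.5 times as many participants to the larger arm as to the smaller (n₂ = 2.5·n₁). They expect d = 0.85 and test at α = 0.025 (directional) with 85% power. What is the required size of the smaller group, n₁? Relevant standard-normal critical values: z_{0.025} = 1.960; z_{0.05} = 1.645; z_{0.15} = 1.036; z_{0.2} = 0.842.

n₁ = 18

With allocation ratio k = n₂/n₁ = 2.5, Var(x̄₁−x̄₂) = σ²(1/n₁ + 1/(k·n₁)) = σ²·(k+1)/(k·n₁).
So n₁ = (1 + 1/k)·((z_{α} + z_β)/d)² = 1.400 × (2.996/0.85)².
n₁ = 1.400 × 12.42 = 17.4.
Round up: n₁ = 18, giving n₂ = 2.5 × 18 = 45.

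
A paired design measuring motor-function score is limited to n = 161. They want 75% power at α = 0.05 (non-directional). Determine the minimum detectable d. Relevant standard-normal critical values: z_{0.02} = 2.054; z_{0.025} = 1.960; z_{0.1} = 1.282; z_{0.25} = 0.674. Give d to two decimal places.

d_min ≈ 0.21

For a single sample (or paired design) of n = 161: d_min = (z_{α/2} + z_β)/√n.
z-sum = 1.960 + 0.674 = 2.634.
d_min = 2.634 / √161 = 2.634 / 12.689 = 0.208.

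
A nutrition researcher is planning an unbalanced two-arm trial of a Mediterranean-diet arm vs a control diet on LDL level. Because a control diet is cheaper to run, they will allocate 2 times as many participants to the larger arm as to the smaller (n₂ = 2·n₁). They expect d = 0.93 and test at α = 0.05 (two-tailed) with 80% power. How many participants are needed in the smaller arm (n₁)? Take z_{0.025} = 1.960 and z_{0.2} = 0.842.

n₁ = 14

With allocation ratio k = n₂/n₁ = 2, Var(x̄₁−x̄₂) = σ²(1/n₁ + 1/(k·n₁)) = σ²·(k+1)/(k·n₁).
So n₁ = (1 + 1/k)·((z_{α/2} + z_β)/d)² = 1.500 × (2.802/0.93)².
n₁ = 1.500 × 9.08 = 13.6.
Round up: n₁ = 14, giving n₂ = 2 × 14 = 28.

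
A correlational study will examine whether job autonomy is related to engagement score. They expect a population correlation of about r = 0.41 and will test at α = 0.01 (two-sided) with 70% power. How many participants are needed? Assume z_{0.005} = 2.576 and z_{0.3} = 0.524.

Fisher's z: C = ½·ln((1+r)/(1−r)) = ½·ln(2.3898) = 0.4356.
n = ((z_{α/2} + z_β)/C)² + 3.
(2.576 + 0.524) / 0.4356 = 3.100 / 0.4356 = 7.117.
n = 7.117² + 3 = 50.65 + 3 = 53.6.
Round up.

n = 54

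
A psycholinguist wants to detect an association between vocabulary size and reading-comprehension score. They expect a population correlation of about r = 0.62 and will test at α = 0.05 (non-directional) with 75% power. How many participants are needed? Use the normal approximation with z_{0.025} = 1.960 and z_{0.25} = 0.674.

Fisher's z: C = ½·ln((1+r)/(1−r)) = ½·ln(4.2632) = 0.7250.
n = ((z_{α/2} + z_β)/C)² + 3.
(1.960 + 0.674) / 0.7250 = 2.634 / 0.7250 = 3.633.
n = 3.633² + 3 = 13.20 + 3 = 16.2.
Round up.

n = 17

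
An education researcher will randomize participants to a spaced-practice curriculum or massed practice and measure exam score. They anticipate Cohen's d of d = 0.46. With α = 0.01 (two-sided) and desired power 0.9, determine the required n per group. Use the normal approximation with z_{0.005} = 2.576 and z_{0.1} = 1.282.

For two independent groups with equal n: n = 2·((z_{α/2} + z_β) / d)².
z_{α/2} + z_β = 2.576 + 1.282 = 3.858.
n = 2 × (3.858 / 0.46)² = 2 × 8.387² = 2 × 70.34 = 140.7.
Round up to the next whole participant.

n = 141 per group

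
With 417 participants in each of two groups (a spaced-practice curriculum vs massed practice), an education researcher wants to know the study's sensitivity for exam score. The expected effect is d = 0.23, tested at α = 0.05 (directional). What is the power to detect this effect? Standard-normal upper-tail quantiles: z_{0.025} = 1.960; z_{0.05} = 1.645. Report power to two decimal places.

power ≈ 0.95

For two equal groups, power = Φ(d·√(n/2) − z_{α}).
d·√(n/2) = 0.23 × √(417/2) = 0.23 × 14.440 = 3.321.
z_β = 3.321 − 1.645 = 1.676.
Power = Φ(1.676) = 0.953.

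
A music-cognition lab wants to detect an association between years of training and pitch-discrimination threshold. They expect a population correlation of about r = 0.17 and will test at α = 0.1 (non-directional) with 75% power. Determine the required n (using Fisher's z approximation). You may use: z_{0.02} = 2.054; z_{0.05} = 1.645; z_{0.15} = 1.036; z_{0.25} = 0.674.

n = 186

Fisher's z: C = ½·ln((1+r)/(1−r)) = ½·ln(1.4096) = 0.1717.
n = ((z_{α/2} + z_β)/C)² + 3.
(1.645 + 0.674) / 0.1717 = 2.319 / 0.1717 = 13.506.
n = 13.506² + 3 = 182.42 + 3 = 185.4.
Round up.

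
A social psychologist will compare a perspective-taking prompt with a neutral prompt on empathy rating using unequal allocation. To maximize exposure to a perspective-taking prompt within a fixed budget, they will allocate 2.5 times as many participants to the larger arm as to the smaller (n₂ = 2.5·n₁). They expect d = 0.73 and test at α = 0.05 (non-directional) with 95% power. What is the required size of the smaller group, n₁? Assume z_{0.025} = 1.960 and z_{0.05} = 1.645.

n₁ = 35

With allocation ratio k = n₂/n₁ = 2.5, Var(x̄₁−x̄₂) = σ²(1/n₁ + 1/(k·n₁)) = σ²·(k+1)/(k·n₁).
So n₁ = (1 + 1/k)·((z_{α/2} + z_β)/d)² = 1.400 × (3.605/0.73)².
n₁ = 1.400 × 24.39 = 34.1.
Round up: n₁ = 35, giving n₂ = ⌈2.5 × 35⌉ = ⌈87.5⌉ = 88.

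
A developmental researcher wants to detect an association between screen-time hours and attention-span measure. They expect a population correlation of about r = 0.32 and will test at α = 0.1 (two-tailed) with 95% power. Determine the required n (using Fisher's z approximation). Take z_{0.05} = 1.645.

n = 102

Fisher's z: C = ½·ln((1+r)/(1−r)) = ½·ln(1.9412) = 0.3316.
n = ((z_{α/2} + z_β)/C)² + 3.
(1.645 + 1.645) / 0.3316 = 3.290 / 0.3316 = 9.922.
n = 9.922² + 3 = 98.44 + 3 = 101.4.
Round up.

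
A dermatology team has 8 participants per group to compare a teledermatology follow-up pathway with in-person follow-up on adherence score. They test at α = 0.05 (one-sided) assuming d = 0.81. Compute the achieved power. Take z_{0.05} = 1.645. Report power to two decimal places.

power ≈ 0.49

For two equal groups, power = Φ(d·√(n/2) − z_{α}).
d·√(n/2) = 0.81 × √(8/2) = 0.81 × 2.000 = 1.620.
z_β = 1.620 − 1.645 = -0.025.
Power = Φ(-0.025) = 0.490.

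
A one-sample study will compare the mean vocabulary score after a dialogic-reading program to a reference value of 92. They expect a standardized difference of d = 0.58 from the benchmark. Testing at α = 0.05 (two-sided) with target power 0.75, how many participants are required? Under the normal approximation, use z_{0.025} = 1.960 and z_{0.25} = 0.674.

n = 21

For a one-sample test: n = ((z_{α/2} + z_β) / d)².
z_{α/2} + z_β = 1.960 + 0.674 = 2.634.
n = (2.634 / 0.58)² = 4.541² = 20.62.
Round up.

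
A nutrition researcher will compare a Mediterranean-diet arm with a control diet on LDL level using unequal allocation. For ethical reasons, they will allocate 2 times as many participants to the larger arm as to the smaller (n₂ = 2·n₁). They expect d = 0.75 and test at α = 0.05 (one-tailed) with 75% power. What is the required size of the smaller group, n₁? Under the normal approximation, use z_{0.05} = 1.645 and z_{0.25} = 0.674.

n₁ = 15

With allocation ratio k = n₂/n₁ = 2, Var(x̄₁−x̄₂) = σ²(1/n₁ + 1/(k·n₁)) = σ²·(k+1)/(k·n₁).
So n₁ = (1 + 1/k)·((z_{α} + z_β)/d)² = 1.500 × (2.319/0.75)².
n₁ = 1.500 × 9.56 = 14.3.
Round up: n₁ = 15, giving n₂ = 2 × 15 = 30.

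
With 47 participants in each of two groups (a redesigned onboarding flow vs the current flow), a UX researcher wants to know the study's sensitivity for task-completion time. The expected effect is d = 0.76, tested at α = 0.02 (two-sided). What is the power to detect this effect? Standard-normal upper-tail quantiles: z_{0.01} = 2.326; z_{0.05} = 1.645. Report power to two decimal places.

power ≈ 0.91

For two equal groups, power = Φ(d·√(n/2) − z_{α/2}).
d·√(n/2) = 0.76 × √(47/2) = 0.76 × 4.848 = 3.684.
z_β = 3.684 − 2.326 = 1.358.
Power = Φ(1.358) = 0.913.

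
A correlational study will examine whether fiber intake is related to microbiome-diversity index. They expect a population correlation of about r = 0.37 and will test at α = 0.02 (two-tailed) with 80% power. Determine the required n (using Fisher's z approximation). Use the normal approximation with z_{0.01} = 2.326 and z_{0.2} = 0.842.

n = 70

Fisher's z: C = ½·ln((1+r)/(1−r)) = ½·ln(2.1746) = 0.3884.
n = ((z_{α/2} + z_β)/C)² + 3.
(2.326 + 0.842) / 0.3884 = 3.168 / 0.3884 = 8.157.
n = 8.157² + 3 = 66.53 + 3 = 69.5.
Round up.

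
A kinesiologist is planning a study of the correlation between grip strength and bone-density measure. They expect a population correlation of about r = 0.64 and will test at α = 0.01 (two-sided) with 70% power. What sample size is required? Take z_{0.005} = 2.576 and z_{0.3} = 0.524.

n = 20

Fisher's z: C = ½·ln((1+r)/(1−r)) = ½·ln(4.5556) = 0.7582.
n = ((z_{α/2} + z_β)/C)² + 3.
(2.576 + 0.524) / 0.7582 = 3.100 / 0.7582 = 4.089.
n = 4.089² + 3 = 16.72 + 3 = 19.7.
Round up.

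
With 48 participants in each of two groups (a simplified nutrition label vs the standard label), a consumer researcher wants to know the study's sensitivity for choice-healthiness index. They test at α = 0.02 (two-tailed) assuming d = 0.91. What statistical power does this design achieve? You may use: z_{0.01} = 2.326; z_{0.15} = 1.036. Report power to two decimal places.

power ≈ 0.98

For two equal groups, power = Φ(d·√(n/2) − z_{α/2}).
d·√(n/2) = 0.91 × √(48/2) = 0.91 × 4.899 = 4.458.
z_β = 4.458 − 2.326 = 2.132.
Power = Φ(2.132) = 0.983.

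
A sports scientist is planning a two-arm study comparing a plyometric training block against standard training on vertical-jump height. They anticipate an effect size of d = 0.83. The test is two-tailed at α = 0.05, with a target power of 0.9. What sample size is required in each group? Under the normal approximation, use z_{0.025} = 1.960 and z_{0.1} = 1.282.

n = 31 per group

For two independent groups with equal n: n = 2·((z_{α/2} + z_β) / d)².
z_{α/2} + z_β = 1.960 + 1.282 = 3.242.
n = 2 × (3.242 / 0.83)² = 2 × 3.906² = 2 × 15.26 = 30.5.
Round up to the next whole participant.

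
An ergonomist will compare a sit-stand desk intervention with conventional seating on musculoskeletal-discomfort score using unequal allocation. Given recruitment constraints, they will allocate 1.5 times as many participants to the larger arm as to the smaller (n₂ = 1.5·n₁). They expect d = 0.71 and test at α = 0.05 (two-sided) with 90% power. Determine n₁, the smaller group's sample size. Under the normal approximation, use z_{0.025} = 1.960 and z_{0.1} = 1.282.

With allocation ratio k = n₂/n₁ = 1.5, Var(x̄₁−x̄₂) = σ²(1/n₁ + 1/(k·n₁)) = σ²·(k+1)/(k·n₁).
So n₁ = (1 + 1/k)·((z_{α/2} + z_β)/d)² = 1.667 × (3.242/0.71)².
n₁ = 1.667 × 20.85 = 34.8.
Round up: n₁ = 35, giving n₂ = ⌈1.5 × 35⌉ = ⌈52.5⌉ = 53.

n₁ = 35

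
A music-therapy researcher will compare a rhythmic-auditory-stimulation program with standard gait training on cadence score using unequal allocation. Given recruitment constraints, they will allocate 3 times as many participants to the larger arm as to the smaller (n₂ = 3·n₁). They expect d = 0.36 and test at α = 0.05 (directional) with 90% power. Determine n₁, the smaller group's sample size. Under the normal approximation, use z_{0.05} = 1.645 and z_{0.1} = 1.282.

n₁ = 89

With allocation ratio k = n₂/n₁ = 3, Var(x̄₁−x̄₂) = σ²(1/n₁ + 1/(k·n₁)) = σ²·(k+1)/(k·n₁).
So n₁ = (1 + 1/k)·((z_{α} + z_β)/d)² = 1.333 × (2.927/0.36)².
n₁ = 1.333 × 66.11 = 88.1.
Round up: n₁ = 89, giving n₂ = 3 × 89 = 267.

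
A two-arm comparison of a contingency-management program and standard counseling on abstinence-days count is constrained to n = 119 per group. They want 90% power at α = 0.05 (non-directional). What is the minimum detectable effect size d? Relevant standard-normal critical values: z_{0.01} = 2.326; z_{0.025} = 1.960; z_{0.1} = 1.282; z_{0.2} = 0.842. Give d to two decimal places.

d_min ≈ 0.42

For two independent groups of n = 119 each: d_min = (z_{α/2} + z_β)·√(2/n).
z-sum = 1.960 + 1.282 = 3.242.
d_min = 3.242 × √(2/119) = 3.242 × 0.1296 = 0.420.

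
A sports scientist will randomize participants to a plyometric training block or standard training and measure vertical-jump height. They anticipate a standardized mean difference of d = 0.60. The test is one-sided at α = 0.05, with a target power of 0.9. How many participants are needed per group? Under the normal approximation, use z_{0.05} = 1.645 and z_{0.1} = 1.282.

n = 48 per group

For two independent groups with equal n: n = 2·((z_{α} + z_β) / d)².
z_{α} + z_β = 1.645 + 1.282 = 2.927.
n = 2 × (2.927 / 0.60)² = 2 × 4.878² = 2 × 23.80 = 47.6.
Round up to the next whole participant.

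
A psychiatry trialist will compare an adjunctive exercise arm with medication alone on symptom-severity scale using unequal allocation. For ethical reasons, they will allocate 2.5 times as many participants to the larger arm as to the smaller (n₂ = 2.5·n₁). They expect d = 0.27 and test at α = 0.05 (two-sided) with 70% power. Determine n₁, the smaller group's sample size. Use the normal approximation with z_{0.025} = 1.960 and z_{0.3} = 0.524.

With allocation ratio k = n₂/n₁ = 2.5, Var(x̄₁−x̄₂) = σ²(1/n₁ + 1/(k·n₁)) = σ²·(k+1)/(k·n₁).
So n₁ = (1 + 1/k)·((z_{α/2} + z_β)/d)² = 1.400 × (2.484/0.27)².
n₁ = 1.400 × 84.64 = 118.5.
Round up: n₁ = 119, giving n₂ = ⌈2.5 × 119⌉ = ⌈297.5⌉ = 298.

n₁ = 119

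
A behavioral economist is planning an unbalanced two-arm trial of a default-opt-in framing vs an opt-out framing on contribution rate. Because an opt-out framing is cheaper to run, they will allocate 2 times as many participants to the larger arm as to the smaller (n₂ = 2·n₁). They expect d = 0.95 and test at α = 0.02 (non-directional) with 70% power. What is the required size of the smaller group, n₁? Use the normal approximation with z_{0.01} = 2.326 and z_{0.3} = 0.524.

With allocation ratio k = n₂/n₁ = 2, Var(x̄₁−x̄₂) = σ²(1/n₁ + 1/(k·n₁)) = σ²·(k+1)/(k·n₁).
So n₁ = (1 + 1/k)·((z_{α/2} + z_β)/d)² = 1.500 × (2.850/0.95)².
n₁ = 1.500 × 9.00 = 13.5.
Round up: n₁ = 14, giving n₂ = 2 × 14 = 28.

n₁ = 14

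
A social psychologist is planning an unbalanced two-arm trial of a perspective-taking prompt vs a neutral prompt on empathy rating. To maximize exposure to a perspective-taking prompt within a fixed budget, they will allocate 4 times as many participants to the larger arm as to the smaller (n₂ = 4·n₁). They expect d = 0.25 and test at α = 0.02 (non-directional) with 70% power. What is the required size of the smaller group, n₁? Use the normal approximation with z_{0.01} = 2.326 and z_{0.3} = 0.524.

With allocation ratio k = n₂/n₁ = 4, Var(x̄₁−x̄₂) = σ²(1/n₁ + 1/(k·n₁)) = σ²·(k+1)/(k·n₁).
So n₁ = (1 + 1/k)·((z_{α/2} + z_β)/d)² = 1.250 × (2.850/0.25)².
n₁ = 1.250 × 129.96 = 162.5.
Round up: n₁ = 163, giving n₂ = 4 × 163 = 652.

n₁ = 163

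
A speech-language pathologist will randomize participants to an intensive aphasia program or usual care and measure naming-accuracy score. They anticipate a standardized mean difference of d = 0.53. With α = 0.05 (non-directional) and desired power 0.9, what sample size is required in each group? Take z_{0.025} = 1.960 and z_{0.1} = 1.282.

n = 75 per group

For two independent groups with equal n: n = 2·((z_{α/2} + z_β) / d)².
z_{α/2} + z_β = 1.960 + 1.282 = 3.242.
n = 2 × (3.242 / 0.53)² = 2 × 6.117² = 2 × 37.42 = 74.8.
Round up to the next whole participant.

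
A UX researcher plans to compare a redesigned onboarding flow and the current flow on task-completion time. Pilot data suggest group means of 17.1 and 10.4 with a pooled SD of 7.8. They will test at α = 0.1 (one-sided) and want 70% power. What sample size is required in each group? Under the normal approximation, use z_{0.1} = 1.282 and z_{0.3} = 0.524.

n = 9 per group

Cohen's d = |M₁ − M₂| / SD_pooled = |17.1 − 10.4| / 7.8 = 6.7 / 7.8 = 0.859.
For two independent groups with equal n: n = 2·((z_{α} + z_β) / d)².
z_{α} + z_β = 1.282 + 0.524 = 1.806.
n = 2 × (1.806 / 0.859)² = 2 × 2.102² = 2 × 4.42 = 8.8.
Round up to the next whole participant.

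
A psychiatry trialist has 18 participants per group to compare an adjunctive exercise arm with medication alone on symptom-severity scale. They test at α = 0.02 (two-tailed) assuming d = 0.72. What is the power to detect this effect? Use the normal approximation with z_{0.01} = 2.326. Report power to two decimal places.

power ≈ 0.43

For two equal groups, power = Φ(d·√(n/2) − z_{α/2}).
d·√(n/2) = 0.72 × √(18/2) = 0.72 × 3.000 = 2.160.
z_β = 2.160 − 2.326 = -0.166.
Power = Φ(-0.166) = 0.434.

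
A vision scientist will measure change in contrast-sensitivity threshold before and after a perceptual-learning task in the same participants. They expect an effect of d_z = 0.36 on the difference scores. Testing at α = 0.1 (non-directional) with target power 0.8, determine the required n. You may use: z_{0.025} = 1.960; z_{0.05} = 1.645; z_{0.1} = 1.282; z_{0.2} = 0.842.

n = 48 pairs

For a paired (one-sample on differences) test: n = ((z_{α/2} + z_β) / d)².
z_{α/2} + z_β = 1.645 + 0.842 = 2.487.
n = (2.487 / 0.36)² = 6.908² = 47.73.
Round up.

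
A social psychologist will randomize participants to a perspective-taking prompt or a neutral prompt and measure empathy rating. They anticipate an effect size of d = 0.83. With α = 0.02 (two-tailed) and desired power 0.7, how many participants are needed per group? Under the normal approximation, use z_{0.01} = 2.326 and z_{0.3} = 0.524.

For two independent groups with equal n: n = 2·((z_{α/2} + z_β) / d)².
z_{α/2} + z_β = 2.326 + 0.524 = 2.850.
n = 2 × (2.850 / 0.83)² = 2 × 3.434² = 2 × 11.79 = 23.6.
Round up to the next whole participant.

n = 24 per group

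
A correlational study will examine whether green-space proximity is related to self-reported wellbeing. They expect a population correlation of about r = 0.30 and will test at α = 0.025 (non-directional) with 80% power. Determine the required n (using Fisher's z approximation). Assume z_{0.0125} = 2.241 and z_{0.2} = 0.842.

Fisher's z: C = ½·ln((1+r)/(1−r)) = ½·ln(1.8571) = 0.3095.
n = ((z_{α/2} + z_β)/C)² + 3.
(2.241 + 0.842) / 0.3095 = 3.083 / 0.3095 = 9.961.
n = 9.961² + 3 = 99.23 + 3 = 102.2.
Round up.

n = 103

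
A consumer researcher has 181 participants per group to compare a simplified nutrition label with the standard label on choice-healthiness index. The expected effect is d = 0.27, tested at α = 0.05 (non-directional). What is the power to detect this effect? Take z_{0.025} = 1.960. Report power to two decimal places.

power ≈ 0.73

For two equal groups, power = Φ(d·√(n/2) − z_{α/2}).
d·√(n/2) = 0.27 × √(181/2) = 0.27 × 9.513 = 2.569.
z_β = 2.569 − 1.960 = 0.609.
Power = Φ(0.609) = 0.729.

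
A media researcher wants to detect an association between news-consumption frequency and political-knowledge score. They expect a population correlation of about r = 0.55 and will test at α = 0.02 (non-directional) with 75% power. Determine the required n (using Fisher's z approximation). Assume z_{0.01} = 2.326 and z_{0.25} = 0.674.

Fisher's z: C = ½·ln((1+r)/(1−r)) = ½·ln(3.4444) = 0.6184.
n = ((z_{α/2} + z_β)/C)² + 3.
(2.326 + 0.674) / 0.6184 = 3.000 / 0.6184 = 4.851.
n = 4.851² + 3 = 23.53 + 3 = 26.5.
Round up.

n = 27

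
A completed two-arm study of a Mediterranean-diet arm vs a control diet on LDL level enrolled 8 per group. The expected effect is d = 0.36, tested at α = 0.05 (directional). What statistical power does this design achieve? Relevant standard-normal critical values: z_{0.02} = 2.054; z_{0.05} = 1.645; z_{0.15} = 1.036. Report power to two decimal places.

For two equal groups, power = Φ(d·√(n/2) − z_{α}).
d·√(n/2) = 0.36 × √(8/2) = 0.36 × 2.000 = 0.720.
z_β = 0.720 − 1.645 = -0.925.
Power = Φ(-0.925) = 0.177.

power ≈ 0.18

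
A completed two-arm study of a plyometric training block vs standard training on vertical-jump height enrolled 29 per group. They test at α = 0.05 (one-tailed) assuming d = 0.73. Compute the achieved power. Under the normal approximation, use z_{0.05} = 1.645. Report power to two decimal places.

For two equal groups, power = Φ(d·√(n/2) − z_{α}).
d·√(n/2) = 0.73 × √(29/2) = 0.73 × 3.808 = 2.780.
z_β = 2.780 − 1.645 = 1.135.
Power = Φ(1.135) = 0.872.

power ≈ 0.87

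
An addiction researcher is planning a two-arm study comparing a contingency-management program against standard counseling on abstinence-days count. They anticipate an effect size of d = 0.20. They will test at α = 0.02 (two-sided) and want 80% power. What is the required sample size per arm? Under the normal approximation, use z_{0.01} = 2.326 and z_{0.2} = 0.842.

For two independent groups with equal n: n = 2·((z_{α/2} + z_β) / d)².
z_{α/2} + z_β = 2.326 + 0.842 = 3.168.
n = 2 × (3.168 / 0.20)² = 2 × 15.840² = 2 × 250.91 = 501.8.
Round up to the next whole participant.

n = 502 per group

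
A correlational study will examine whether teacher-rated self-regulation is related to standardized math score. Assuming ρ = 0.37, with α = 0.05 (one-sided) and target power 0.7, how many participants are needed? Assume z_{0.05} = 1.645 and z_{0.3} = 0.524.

n = 35

Fisher's z: C = ½·ln((1+r)/(1−r)) = ½·ln(2.1746) = 0.3884.
n = ((z_{α} + z_β)/C)² + 3.
(1.645 + 0.524) / 0.3884 = 2.169 / 0.3884 = 5.584.
n = 5.584² + 3 = 31.19 + 3 = 34.2.
Round up.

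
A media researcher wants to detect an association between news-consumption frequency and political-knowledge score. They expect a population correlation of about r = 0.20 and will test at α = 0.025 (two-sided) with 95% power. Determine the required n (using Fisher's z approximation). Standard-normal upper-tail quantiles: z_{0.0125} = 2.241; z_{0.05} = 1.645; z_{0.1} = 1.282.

Fisher's z: C = ½·ln((1+r)/(1−r)) = ½·ln(1.5000) = 0.2027.
n = ((z_{α/2} + z_β)/C)² + 3.
(2.241 + 1.645) / 0.2027 = 3.886 / 0.2027 = 19.171.
n = 19.171² + 3 = 367.53 + 3 = 370.5.
Round up.

n = 371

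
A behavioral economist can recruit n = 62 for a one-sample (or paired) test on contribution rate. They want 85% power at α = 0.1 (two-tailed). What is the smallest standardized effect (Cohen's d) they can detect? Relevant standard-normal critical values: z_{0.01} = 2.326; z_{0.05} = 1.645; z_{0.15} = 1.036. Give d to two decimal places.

For a single sample (or paired design) of n = 62: d_min = (z_{α/2} + z_β)/√n.
z-sum = 1.645 + 1.036 = 2.681.
d_min = 2.681 / √62 = 2.681 / 7.874 = 0.340.

d_min ≈ 0.34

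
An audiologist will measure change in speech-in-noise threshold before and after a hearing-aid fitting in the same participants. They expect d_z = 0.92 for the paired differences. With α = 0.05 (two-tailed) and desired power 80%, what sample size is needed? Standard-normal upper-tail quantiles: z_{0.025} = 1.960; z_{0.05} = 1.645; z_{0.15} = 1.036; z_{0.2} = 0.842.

n = 10 pairs

For a paired (one-sample on differences) test: n = ((z_{α/2} + z_β) / d)².
z_{α/2} + z_β = 1.960 + 0.842 = 2.802.
n = (2.802 / 0.92)² = 3.046² = 9.28.
Round up.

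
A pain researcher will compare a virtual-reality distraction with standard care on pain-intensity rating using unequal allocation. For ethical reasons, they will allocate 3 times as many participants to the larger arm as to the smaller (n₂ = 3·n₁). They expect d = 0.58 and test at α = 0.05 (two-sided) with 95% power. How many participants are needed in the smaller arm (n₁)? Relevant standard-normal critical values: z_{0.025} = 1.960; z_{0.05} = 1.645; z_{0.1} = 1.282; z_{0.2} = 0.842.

With allocation ratio k = n₂/n₁ = 3, Var(x̄₁−x̄₂) = σ²(1/n₁ + 1/(k·n₁)) = σ²·(k+1)/(k·n₁).
So n₁ = (1 + 1/k)·((z_{α/2} + z_β)/d)² = 1.333 × (3.605/0.58)².
n₁ = 1.333 × 38.63 = 51.5.
Round up: n₁ = 52, giving n₂ = 3 × 52 = 156.

n₁ = 52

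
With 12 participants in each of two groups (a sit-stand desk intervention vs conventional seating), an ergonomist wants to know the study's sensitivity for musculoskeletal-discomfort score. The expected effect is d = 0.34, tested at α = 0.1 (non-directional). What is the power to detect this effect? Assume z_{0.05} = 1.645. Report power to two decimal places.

For two equal groups, power = Φ(d·√(n/2) − z_{α/2}).
d·√(n/2) = 0.34 × √(12/2) = 0.34 × 2.449 = 0.833.
z_β = 0.833 − 1.645 = -0.812.
Power = Φ(-0.812) = 0.208.

power ≈ 0.21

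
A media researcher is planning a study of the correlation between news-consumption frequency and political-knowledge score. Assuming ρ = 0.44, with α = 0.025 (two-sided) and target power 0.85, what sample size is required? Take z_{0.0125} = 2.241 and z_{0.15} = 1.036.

Fisher's z: C = ½·ln((1+r)/(1−r)) = ½·ln(2.5714) = 0.4722.
n = ((z_{α/2} + z_β)/C)² + 3.
(2.241 + 1.036) / 0.4722 = 3.277 / 0.4722 = 6.940.
n = 6.940² + 3 = 48.16 + 3 = 51.2.
Round up.

n = 52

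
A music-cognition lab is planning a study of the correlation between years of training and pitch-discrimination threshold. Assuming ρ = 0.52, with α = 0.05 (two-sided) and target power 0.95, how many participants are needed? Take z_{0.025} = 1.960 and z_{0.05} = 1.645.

Fisher's z: C = ½·ln((1+r)/(1−r)) = ½·ln(3.1667) = 0.5763.
n = ((z_{α/2} + z_β)/C)² + 3.
(1.960 + 1.645) / 0.5763 = 3.605 / 0.5763 = 6.255.
n = 6.255² + 3 = 39.13 + 3 = 42.1.
Round up.

n = 43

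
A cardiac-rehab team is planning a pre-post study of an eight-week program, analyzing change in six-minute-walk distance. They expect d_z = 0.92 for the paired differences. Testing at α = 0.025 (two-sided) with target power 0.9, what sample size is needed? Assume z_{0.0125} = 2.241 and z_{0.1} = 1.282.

n = 15 pairs

For a paired (one-sample on differences) test: n = ((z_{α/2} + z_β) / d)².
z_{α/2} + z_β = 2.241 + 1.282 = 3.523.
n = (3.523 / 0.92)² = 3.829² = 14.66.
Round up.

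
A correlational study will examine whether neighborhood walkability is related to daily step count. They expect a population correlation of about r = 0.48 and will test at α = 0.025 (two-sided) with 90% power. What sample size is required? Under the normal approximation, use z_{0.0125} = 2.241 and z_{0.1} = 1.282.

Fisher's z: C = ½·ln((1+r)/(1−r)) = ½·ln(2.8462) = 0.5230.
n = ((z_{α/2} + z_β)/C)² + 3.
(2.241 + 1.282) / 0.5230 = 3.523 / 0.5230 = 6.736.
n = 6.736² + 3 = 45.38 + 3 = 48.4.
Round up.

n = 49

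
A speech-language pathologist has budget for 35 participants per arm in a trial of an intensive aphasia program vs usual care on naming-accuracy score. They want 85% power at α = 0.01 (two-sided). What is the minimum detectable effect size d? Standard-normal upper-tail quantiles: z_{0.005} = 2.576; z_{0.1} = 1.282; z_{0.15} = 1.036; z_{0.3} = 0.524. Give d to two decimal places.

d_min ≈ 0.86

For two independent groups of n = 35 each: d_min = (z_{α/2} + z_β)·√(2/n).
z-sum = 2.576 + 1.036 = 3.612.
d_min = 3.612 × √(2/35) = 3.612 × 0.2390 = 0.863.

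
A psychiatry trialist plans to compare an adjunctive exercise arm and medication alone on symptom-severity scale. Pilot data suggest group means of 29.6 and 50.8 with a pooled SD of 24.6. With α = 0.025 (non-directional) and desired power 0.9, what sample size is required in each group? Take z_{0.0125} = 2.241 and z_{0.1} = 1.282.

Cohen's d = |M₁ − M₂| / SD_pooled = |29.6 − 50.8| / 24.6 = 21.2 / 24.6 = 0.862.
For two independent groups with equal n: n = 2·((z_{α/2} + z_β) / d)².
z_{α/2} + z_β = 2.241 + 1.282 = 3.523.
n = 2 × (3.523 / 0.862)² = 2 × 4.087² = 2 × 16.70 = 33.4.
Round up to the next whole participant.

n = 34 per group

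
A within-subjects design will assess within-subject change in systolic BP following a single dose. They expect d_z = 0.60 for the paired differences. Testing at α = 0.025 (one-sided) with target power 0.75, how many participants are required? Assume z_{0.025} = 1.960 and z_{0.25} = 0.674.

n = 20 pairs

For a paired (one-sample on differences) test: n = ((z_{α} + z_β) / d)².
z_{α} + z_β = 1.960 + 0.674 = 2.634.
n = (2.634 / 0.60)² = 4.390² = 19.27.
Round up.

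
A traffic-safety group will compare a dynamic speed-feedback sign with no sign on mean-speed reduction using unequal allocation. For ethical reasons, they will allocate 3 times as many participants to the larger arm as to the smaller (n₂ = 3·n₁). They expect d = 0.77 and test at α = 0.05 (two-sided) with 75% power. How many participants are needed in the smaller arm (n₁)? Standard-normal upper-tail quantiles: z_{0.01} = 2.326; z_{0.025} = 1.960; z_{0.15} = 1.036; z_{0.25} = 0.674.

n₁ = 16

With allocation ratio k = n₂/n₁ = 3, Var(x̄₁−x̄₂) = σ²(1/n₁ + 1/(k·n₁)) = σ²·(k+1)/(k·n₁).
So n₁ = (1 + 1/k)·((z_{α/2} + z_β)/d)² = 1.333 × (2.634/0.77)².
n₁ = 1.333 × 11.70 = 15.6.
Round up: n₁ = 16, giving n₂ = 3 × 16 = 48.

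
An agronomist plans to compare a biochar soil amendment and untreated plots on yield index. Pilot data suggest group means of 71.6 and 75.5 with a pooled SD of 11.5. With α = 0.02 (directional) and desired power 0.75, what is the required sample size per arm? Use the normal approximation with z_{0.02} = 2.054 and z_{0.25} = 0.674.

Cohen's d = |M₁ − M₂| / SD_pooled = |71.6 − 75.5| / 11.5 = 3.9 / 11.5 = 0.339.
For two independent groups with equal n: n = 2·((z_{α} + z_β) / d)².
z_{α} + z_β = 2.054 + 0.674 = 2.728.
n = 2 × (2.728 / 0.339)² = 2 × 8.047² = 2 × 64.76 = 129.5.
Round up to the next whole participant.

n = 130 per group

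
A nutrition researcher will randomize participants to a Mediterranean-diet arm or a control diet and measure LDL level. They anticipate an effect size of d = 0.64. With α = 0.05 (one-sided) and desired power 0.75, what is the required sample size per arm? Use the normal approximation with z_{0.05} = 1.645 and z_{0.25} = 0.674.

n = 27 per group

For two independent groups with equal n: n = 2·((z_{α} + z_β) / d)².
z_{α} + z_β = 1.645 + 0.674 = 2.319.
n = 2 × (2.319 / 0.64)² = 2 × 3.623² = 2 × 13.13 = 26.3.
Round up to the next whole participant.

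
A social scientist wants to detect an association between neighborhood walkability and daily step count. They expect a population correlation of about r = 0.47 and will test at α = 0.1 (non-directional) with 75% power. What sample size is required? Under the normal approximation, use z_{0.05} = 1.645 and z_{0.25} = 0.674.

Fisher's z: C = ½·ln((1+r)/(1−r)) = ½·ln(2.7736) = 0.5101.
n = ((z_{α/2} + z_β)/C)² + 3.
(1.645 + 0.674) / 0.5101 = 2.319 / 0.5101 = 4.546.
n = 4.546² + 3 = 20.67 + 3 = 23.7.
Round up.

n = 24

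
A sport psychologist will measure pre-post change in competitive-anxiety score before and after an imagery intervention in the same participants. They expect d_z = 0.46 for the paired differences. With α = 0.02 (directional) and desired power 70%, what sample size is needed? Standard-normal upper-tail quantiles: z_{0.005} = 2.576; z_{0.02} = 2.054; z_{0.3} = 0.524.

n = 32 pairs

For a paired (one-sample on differences) test: n = ((z_{α} + z_β) / d)².
z_{α} + z_β = 2.054 + 0.524 = 2.578.
n = (2.578 / 0.46)² = 5.604² = 31.41.
Round up.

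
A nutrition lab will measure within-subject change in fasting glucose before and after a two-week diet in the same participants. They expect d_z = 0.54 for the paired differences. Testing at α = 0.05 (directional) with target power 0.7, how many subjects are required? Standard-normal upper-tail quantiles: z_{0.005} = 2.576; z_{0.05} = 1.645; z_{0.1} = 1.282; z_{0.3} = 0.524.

n = 17 pairs

For a paired (one-sample on differences) test: n = ((z_{α} + z_β) / d)².
z_{α} + z_β = 1.645 + 0.524 = 2.169.
n = (2.169 / 0.54)² = 4.017² = 16.13.
Round up.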